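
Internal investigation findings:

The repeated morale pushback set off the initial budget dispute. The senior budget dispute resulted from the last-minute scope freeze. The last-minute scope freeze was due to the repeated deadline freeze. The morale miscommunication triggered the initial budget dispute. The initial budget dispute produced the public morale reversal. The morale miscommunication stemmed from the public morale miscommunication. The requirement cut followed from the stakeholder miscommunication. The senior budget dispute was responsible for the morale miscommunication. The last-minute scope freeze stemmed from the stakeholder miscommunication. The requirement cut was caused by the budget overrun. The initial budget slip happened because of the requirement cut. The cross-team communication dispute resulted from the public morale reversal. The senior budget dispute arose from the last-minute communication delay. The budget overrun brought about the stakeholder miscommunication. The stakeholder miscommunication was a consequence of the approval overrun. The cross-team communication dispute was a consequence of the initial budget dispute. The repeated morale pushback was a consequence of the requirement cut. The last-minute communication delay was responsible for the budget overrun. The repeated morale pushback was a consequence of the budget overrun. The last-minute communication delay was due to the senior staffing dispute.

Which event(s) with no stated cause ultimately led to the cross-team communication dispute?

Tracing upstream from the cross-team communication dispute: the cross-team communication dispute ← the initial budget dispute ← the repeated morale pushback ← the requirement cut ← the stakeholder miscommunication ← the approval overrun.
A separate upstream branch: the cross-team communication dispute ← the initial budget dispute ← the morale miscommunication ← the senior budget dispute ← the last-minute communication delay ← the senior staffing dispute.
A separate upstream branch: the cross-team communication dispute ← the initial budget dispute ← the morale miscommunication ← the senior budget dispute ← the last-minute scope freeze ← the repeated deadline freeze.
A separate upstream branch: the cross-team communication dispute ← the initial budget dispute ← the morale miscommunication ← the public morale miscommunication.
Each of those chain origins has no stated cause.

the approval overrun, the public morale miscommunication, the repeated deadline freeze, the senior staffing dispute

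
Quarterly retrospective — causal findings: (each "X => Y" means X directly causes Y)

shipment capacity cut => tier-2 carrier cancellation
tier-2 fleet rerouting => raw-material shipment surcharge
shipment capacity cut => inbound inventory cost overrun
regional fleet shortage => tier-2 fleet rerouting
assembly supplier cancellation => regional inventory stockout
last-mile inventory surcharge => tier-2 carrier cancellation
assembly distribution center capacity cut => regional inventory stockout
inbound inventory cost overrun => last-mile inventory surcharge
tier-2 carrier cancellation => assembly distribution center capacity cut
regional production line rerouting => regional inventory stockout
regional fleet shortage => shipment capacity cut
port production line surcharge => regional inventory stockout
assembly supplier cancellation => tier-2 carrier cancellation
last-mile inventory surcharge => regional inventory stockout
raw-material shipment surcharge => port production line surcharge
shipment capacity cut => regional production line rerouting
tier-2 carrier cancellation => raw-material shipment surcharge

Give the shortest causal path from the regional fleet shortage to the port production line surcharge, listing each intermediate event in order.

the regional fleet shortage → the tier-2 fleet rerouting → the raw-material shipment surcharge → the port production line surcharge

the regional fleet shortage → the tier-2 fleet rerouting
the tier-2 fleet rerouting → the raw-material shipment surcharge
the raw-material shipment surcharge → the port production line surcharge
Length: 3 steps.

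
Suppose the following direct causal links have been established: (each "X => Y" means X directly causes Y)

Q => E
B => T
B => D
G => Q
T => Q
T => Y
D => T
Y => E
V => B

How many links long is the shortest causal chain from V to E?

Shortest chain: V → B → T → Q → E.

4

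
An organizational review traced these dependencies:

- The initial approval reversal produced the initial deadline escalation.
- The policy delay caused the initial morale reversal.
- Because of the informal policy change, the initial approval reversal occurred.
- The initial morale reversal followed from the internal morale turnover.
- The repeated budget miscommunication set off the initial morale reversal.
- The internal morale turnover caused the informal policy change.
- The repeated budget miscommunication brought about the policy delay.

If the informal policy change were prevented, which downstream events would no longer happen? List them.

the initial approval reversal, the initial deadline escalation

Downstream of the informal policy change: the initial approval reversal, the initial deadline escalation.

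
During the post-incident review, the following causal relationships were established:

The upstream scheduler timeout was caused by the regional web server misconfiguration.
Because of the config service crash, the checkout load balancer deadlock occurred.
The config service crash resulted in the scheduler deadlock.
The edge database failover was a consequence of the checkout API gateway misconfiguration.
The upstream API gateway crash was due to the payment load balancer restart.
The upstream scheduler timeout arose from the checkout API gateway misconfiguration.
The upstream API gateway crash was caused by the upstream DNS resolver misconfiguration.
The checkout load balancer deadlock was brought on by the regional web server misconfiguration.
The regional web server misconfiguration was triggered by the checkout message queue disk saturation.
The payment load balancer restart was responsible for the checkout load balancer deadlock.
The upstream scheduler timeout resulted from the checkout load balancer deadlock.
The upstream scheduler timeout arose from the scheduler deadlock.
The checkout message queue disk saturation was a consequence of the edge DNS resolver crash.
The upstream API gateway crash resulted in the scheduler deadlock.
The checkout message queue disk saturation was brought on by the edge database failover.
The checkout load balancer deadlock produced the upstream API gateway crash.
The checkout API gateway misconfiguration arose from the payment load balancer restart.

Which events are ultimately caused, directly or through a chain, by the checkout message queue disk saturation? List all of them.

the checkout load balancer deadlock, the regional web server misconfiguration, the scheduler deadlock, the upstream API gateway crash, the upstream scheduler timeout

Direct effects: the regional web server misconfiguration.
2 steps out: the checkout load balancer deadlock, the upstream scheduler timeout.
3 steps out: the upstream API gateway crash.
4 steps out: the scheduler deadlock.
Not reachable from it: the payment load balancer restart, the edge DNS resolver crash, the checkout API gateway misconfiguration, the edge database failover, the config service crash, the upstream DNS resolver misconfiguration.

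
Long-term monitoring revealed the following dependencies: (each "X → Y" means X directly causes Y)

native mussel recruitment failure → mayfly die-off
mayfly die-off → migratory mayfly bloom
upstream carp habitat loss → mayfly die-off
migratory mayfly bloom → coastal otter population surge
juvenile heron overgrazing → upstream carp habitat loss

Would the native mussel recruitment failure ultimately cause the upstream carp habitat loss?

The native mussel recruitment failure leads to the mayfly die-off, the migratory mayfly bloom, the coastal otter population surge; the upstream carp habitat loss is not among them.

No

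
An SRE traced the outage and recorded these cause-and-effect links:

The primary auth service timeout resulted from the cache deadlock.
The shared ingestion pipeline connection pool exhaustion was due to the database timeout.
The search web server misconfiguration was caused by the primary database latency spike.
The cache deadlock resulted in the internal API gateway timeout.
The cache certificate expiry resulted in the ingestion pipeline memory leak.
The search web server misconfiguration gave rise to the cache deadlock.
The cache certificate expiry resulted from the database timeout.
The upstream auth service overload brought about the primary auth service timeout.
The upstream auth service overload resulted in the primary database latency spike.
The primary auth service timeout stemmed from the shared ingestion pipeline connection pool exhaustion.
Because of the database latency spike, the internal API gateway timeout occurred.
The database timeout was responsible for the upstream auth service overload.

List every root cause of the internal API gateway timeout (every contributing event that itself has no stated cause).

the database latency spike, the database timeout

Tracing upstream from the internal API gateway timeout: the internal API gateway timeout ← the cache deadlock ← the search web server misconfiguration ← the primary database latency spike ← the upstream auth service overload ← the database timeout.
A separate upstream branch: the internal API gateway timeout ← the database latency spike.
Each of those chain origins has no stated cause.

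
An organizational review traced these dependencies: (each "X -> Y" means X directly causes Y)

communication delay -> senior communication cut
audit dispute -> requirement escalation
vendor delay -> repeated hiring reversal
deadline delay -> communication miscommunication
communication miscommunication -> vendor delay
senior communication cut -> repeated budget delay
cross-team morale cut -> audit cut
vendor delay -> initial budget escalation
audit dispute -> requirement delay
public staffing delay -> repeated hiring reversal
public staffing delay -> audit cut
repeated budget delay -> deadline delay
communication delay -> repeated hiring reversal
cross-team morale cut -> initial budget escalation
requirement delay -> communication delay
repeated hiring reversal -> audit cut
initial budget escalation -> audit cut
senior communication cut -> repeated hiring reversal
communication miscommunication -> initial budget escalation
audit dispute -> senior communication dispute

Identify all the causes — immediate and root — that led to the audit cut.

the audit dispute, the communication delay, the communication miscommunication, the cross-team morale cut, the deadline delay, the initial budget escalation, the public staffing delay, the repeated budget delay, the repeated hiring reversal, the requirement delay, the senior communication cut, the vendor delay

Immediate causes of the audit cut: the cross-team morale cut, the public staffing delay, the repeated hiring reversal, the initial budget escalation.
Further upstream: the audit dispute, the requirement delay, the communication delay, the senior communication cut, the repeated budget delay, the deadline delay, the communication miscommunication, the vendor delay.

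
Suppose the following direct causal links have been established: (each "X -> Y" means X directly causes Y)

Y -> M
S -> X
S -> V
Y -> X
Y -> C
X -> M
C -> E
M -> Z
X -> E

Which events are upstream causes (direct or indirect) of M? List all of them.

S, X, Y

Immediate causes of M: Y, X.
Further upstream: S.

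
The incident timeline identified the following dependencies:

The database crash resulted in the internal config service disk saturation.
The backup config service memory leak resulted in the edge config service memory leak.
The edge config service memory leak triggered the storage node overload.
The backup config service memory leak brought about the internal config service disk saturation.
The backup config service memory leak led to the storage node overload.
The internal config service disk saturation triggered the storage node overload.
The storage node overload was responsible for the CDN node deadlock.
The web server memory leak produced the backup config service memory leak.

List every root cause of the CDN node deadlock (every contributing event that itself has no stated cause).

Tracing upstream from the CDN node deadlock: the CDN node deadlock ← the storage node overload ← the backup config service memory leak ← the web server memory leak.
A separate upstream branch: the CDN node deadlock ← the storage node overload ← the internal config service disk saturation ← the database crash.
Each of those chain origins has no stated cause.

the database crash, the web server memory leak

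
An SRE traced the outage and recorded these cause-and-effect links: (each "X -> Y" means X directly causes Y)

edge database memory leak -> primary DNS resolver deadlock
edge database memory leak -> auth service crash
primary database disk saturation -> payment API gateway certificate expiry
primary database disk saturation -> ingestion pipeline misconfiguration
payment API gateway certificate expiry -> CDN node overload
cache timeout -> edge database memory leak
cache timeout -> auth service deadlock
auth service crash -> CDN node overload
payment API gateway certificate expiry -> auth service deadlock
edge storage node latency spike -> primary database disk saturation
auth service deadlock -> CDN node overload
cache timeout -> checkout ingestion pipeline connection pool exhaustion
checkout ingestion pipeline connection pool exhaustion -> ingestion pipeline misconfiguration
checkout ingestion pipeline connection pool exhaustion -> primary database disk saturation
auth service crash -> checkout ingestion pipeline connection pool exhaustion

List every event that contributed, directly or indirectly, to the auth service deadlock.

Immediate causes of the auth service deadlock: the cache timeout, the payment API gateway certificate expiry.
Further upstream: the edge database memory leak, the auth service crash, the checkout ingestion pipeline connection pool exhaustion, the primary database disk saturation, the edge storage node latency spike.

the auth service crash, the cache timeout, the checkout ingestion pipeline connection pool exhaustion, the edge database memory leak, the edge storage node latency spike, the payment API gateway certificate expiry, the primary database disk saturation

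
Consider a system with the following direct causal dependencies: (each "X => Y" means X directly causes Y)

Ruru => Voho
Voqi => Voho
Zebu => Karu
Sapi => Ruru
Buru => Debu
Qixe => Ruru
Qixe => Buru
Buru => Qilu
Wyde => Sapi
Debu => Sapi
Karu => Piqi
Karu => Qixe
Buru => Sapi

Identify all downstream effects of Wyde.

Ruru, Sapi, Voho

Direct effects: Sapi.
2 steps out: Ruru.
3 steps out: Voho.
Not reachable from it: Voqi, Zebu, Karu, Qixe, Buru, Piqi, Debu, Qilu.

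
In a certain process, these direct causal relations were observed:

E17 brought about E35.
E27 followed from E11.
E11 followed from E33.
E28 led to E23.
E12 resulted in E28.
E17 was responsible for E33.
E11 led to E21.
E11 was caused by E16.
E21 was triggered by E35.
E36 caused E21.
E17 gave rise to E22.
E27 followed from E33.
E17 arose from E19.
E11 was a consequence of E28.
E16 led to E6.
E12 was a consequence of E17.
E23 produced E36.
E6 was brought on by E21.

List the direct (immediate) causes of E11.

E16, E28, E33

Upstream contributors include E19, E17, E12, but only E16, E28, E33 feed directly into E11.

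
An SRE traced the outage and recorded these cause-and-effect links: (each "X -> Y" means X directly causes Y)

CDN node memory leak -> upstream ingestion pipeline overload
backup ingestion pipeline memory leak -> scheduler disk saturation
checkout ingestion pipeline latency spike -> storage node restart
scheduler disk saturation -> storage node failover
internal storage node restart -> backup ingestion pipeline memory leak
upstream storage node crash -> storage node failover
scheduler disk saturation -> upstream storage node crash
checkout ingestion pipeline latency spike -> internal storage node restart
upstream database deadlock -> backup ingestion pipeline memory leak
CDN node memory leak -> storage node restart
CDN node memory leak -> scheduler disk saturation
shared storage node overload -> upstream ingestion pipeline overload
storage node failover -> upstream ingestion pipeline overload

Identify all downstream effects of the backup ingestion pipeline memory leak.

the scheduler disk saturation, the storage node failover, the upstream ingestion pipeline overload, the upstream storage node crash

Direct effects: the scheduler disk saturation.
2 steps out: the upstream storage node crash, the storage node failover.
3 steps out: the upstream ingestion pipeline overload.
Not reachable from it: the upstream database deadlock, the checkout ingestion pipeline latency spike, the internal storage node restart, the shared storage node overload, the CDN node memory leak, the storage node restart.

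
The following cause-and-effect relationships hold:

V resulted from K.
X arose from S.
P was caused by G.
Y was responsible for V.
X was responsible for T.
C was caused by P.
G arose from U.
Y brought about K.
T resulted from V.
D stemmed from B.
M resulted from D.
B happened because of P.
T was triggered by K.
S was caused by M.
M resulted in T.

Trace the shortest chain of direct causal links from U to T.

U → G
G → P
P → B
B → D
D → M
M → T
Length: 6 steps.

U → G → P → B → D → M → T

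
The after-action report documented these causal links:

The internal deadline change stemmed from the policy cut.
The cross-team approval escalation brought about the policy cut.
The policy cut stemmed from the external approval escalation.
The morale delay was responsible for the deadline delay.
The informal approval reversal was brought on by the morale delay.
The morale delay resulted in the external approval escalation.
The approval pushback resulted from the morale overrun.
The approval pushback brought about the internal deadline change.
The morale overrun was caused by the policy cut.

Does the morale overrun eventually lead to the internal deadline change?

Yes

There is a causal chain: the morale overrun → the approval pushback → the internal deadline change.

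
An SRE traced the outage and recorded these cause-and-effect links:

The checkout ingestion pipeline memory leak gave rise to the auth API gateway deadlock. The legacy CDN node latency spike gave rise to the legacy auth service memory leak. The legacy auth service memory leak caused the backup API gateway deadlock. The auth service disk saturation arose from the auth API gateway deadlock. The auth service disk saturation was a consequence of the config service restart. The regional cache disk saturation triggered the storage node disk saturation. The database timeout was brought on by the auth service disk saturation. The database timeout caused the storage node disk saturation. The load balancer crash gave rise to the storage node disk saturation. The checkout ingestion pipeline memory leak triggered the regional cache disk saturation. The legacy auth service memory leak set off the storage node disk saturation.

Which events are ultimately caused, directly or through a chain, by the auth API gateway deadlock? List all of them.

the auth service disk saturation, the database timeout, the storage node disk saturation

Direct effects: the auth service disk saturation.
2 steps out: the database timeout.
3 steps out: the storage node disk saturation.
Not reachable from it: the checkout ingestion pipeline memory leak, the load balancer crash, the config service restart, the legacy CDN node latency spike, the legacy auth service memory leak, the regional cache disk saturation, the backup API gateway deadlock.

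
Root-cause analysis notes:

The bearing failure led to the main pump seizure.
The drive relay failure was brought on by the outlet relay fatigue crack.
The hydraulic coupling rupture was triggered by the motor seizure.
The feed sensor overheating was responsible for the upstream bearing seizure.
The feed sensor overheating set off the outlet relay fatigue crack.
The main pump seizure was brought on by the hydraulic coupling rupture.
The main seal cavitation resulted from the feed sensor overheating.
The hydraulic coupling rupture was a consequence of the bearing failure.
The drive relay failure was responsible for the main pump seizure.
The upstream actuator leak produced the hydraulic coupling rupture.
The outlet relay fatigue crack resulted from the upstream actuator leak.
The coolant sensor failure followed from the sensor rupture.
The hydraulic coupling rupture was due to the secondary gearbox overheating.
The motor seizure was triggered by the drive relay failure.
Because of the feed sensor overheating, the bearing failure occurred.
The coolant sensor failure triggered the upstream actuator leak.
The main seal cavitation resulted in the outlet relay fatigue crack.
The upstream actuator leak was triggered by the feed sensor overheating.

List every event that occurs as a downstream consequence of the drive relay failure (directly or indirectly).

Direct effects: the motor seizure, the main pump seizure.
2 steps out: the hydraulic coupling rupture.
Not reachable from it: the feed sensor overheating, the main seal cavitation, the secondary gearbox overheating, the sensor rupture, the upstream bearing seizure, the coolant sensor failure, the bearing failure, the upstream actuator leak, the outlet relay fatigue crack.

the hydraulic coupling rupture, the main pump seizure, the motor seizure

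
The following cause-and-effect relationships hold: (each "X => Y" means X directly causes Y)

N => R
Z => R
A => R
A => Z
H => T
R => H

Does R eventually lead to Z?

No

R leads to H, T; Z is not among them.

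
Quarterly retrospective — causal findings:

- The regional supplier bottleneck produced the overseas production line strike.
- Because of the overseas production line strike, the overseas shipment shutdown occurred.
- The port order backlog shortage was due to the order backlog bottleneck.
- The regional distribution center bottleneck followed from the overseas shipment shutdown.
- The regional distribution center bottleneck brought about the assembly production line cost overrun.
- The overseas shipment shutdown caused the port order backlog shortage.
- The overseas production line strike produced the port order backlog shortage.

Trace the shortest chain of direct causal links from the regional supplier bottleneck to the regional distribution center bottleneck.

the regional supplier bottleneck → the overseas production line strike → the overseas shipment shutdown → the regional distribution center bottleneck

the regional supplier bottleneck → the overseas production line strike
the overseas production line strike → the overseas shipment shutdown
the overseas shipment shutdown → the regional distribution center bottleneck
Length: 3 steps.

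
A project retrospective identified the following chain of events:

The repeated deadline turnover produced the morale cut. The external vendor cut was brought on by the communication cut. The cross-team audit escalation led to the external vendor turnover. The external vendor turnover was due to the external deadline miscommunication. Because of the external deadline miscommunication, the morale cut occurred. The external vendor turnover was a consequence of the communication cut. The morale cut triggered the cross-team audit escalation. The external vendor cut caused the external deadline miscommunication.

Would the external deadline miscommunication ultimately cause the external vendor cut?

No

The external deadline miscommunication leads to the morale cut, the cross-team audit escalation, the external vendor turnover; the external vendor cut is not among them.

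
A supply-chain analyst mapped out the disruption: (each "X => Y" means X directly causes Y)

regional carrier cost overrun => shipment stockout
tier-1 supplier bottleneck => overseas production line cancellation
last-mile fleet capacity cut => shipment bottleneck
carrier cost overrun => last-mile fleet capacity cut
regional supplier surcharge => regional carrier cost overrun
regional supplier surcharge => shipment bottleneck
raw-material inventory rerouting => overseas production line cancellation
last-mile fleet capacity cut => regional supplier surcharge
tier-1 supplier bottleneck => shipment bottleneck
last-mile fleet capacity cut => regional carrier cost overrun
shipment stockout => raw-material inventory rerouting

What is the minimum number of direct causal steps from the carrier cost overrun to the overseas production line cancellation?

Shortest chain: the carrier cost overrun → the last-mile fleet capacity cut → the regional carrier cost overrun → the shipment stockout → the raw-material inventory rerouting → the overseas production line cancellation.

5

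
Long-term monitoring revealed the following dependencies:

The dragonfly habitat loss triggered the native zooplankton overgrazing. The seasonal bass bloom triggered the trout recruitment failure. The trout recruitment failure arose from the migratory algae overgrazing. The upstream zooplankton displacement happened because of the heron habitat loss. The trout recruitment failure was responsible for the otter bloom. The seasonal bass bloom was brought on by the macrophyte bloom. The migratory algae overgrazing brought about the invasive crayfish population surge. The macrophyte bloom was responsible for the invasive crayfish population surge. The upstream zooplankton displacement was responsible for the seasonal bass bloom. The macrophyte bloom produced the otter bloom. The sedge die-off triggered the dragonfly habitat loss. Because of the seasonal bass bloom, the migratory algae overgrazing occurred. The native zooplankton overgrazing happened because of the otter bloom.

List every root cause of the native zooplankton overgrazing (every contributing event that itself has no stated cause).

Tracing upstream from the native zooplankton overgrazing: the native zooplankton overgrazing ← the otter bloom ← the macrophyte bloom.
A separate upstream branch: the native zooplankton overgrazing ← the otter bloom ← the trout recruitment failure ← the seasonal bass bloom ← the upstream zooplankton displacement ← the heron habitat loss.
A separate upstream branch: the native zooplankton overgrazing ← the dragonfly habitat loss ← the sedge die-off.
Each of those chain origins has no stated cause.

the heron habitat loss, the macrophyte bloom, the sedge die-off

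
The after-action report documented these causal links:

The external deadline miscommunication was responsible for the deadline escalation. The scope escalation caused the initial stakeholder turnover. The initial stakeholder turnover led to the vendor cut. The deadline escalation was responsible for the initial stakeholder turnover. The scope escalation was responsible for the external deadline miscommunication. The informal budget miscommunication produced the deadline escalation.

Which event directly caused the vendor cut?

the initial stakeholder turnover

Upstream contributors include the informal budget miscommunication, the scope escalation, the external deadline miscommunication, the deadline escalation, but only the initial stakeholder turnover feeds directly into the vendor cut.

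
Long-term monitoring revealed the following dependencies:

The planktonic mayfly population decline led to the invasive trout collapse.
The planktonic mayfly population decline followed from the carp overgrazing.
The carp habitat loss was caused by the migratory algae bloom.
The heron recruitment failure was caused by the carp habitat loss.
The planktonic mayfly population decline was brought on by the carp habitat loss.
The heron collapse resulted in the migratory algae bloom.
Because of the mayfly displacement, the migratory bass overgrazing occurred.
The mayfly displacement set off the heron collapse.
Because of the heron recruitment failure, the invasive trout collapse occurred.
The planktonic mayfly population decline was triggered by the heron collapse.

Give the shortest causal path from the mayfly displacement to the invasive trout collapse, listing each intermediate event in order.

the mayfly displacement → the heron collapse → the planktonic mayfly population decline → the invasive trout collapse

the mayfly displacement → the heron collapse
the heron collapse → the planktonic mayfly population decline
the planktonic mayfly population decline → the invasive trout collapse
Length: 3 steps.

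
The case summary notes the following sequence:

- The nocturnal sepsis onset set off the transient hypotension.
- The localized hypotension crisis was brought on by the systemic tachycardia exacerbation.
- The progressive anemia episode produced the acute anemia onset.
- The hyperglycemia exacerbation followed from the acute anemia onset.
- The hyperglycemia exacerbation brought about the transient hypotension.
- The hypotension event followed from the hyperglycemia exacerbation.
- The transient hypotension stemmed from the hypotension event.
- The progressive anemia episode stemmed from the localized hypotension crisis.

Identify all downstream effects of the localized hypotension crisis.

Direct effects: the progressive anemia episode.
2 steps out: the acute anemia onset.
3 steps out: the hyperglycemia exacerbation.
4 steps out: the hypotension event, the transient hypotension.
Not reachable from it: the systemic tachycardia exacerbation, the nocturnal sepsis onset.

the acute anemia onset, the hyperglycemia exacerbation, the hypotension event, the progressive anemia episode, the transient hypotension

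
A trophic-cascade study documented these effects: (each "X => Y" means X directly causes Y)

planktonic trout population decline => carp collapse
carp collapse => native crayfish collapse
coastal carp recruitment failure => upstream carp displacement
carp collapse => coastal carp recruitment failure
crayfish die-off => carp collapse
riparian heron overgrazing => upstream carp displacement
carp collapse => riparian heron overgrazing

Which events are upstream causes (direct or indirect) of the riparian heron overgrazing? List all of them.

Immediate cause of the riparian heron overgrazing: the carp collapse.
Further upstream: the crayfish die-off, the planktonic trout population decline.

the carp collapse, the crayfish die-off, the planktonic trout population decline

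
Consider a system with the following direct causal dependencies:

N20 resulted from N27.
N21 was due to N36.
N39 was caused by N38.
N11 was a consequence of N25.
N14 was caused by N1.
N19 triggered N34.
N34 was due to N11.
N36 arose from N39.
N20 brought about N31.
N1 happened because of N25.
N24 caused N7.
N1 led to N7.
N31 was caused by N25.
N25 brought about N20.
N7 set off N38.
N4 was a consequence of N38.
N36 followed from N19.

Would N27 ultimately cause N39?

N27 leads to N20, N31; N39 is not among them.

No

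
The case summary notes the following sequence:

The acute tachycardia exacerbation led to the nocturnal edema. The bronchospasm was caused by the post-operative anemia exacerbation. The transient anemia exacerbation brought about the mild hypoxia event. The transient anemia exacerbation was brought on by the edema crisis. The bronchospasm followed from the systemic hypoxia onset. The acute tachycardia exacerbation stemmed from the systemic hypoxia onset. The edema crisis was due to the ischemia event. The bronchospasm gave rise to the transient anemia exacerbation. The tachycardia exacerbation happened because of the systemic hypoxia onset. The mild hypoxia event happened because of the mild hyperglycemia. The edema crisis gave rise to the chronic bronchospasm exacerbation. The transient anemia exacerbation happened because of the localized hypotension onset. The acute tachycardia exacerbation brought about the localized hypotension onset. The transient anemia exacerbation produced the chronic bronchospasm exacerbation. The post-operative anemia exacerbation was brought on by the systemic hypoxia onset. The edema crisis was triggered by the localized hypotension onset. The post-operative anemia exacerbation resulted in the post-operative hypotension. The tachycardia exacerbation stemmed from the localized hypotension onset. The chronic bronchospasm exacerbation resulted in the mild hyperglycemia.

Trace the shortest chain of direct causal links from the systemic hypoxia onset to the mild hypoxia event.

the systemic hypoxia onset → the bronchospasm → the transient anemia exacerbation → the mild hypoxia event

the systemic hypoxia onset → the bronchospasm
the bronchospasm → the transient anemia exacerbation
the transient anemia exacerbation → the mild hypoxia event
Length: 3 steps.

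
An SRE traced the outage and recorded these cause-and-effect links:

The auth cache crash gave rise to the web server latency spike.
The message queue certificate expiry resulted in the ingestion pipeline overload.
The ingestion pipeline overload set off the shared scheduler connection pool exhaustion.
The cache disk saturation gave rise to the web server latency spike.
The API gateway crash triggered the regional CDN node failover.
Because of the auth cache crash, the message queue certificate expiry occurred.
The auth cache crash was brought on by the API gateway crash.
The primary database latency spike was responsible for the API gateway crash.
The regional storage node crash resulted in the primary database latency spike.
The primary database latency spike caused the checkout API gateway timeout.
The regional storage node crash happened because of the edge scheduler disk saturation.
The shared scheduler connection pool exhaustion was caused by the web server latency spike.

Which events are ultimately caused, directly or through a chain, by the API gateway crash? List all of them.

Direct effects: the auth cache crash, the regional CDN node failover.
2 steps out: the message queue certificate expiry, the web server latency spike.
3 steps out: the ingestion pipeline overload, the shared scheduler connection pool exhaustion.
Not reachable from it: the edge scheduler disk saturation, the regional storage node crash, the primary database latency spike, the checkout API gateway timeout, the cache disk saturation.

the auth cache crash, the ingestion pipeline overload, the message queue certificate expiry, the regional CDN node failover, the shared scheduler connection pool exhaustion, the web server latency spike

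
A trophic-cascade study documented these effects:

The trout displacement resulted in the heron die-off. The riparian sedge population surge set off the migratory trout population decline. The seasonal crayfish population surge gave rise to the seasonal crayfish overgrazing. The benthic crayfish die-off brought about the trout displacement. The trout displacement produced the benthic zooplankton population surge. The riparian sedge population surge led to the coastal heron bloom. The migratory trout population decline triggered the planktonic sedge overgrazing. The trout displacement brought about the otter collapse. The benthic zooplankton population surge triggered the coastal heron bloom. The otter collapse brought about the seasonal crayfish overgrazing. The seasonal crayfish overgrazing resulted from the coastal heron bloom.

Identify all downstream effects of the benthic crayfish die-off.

Direct effects: the trout displacement.
2 steps out: the benthic zooplankton population surge, the otter collapse, the heron die-off.
3 steps out: the coastal heron bloom, the seasonal crayfish overgrazing.
Not reachable from it: the riparian sedge population surge, the seasonal crayfish population surge, the migratory trout population decline, the planktonic sedge overgrazing.

the benthic zooplankton population surge, the coastal heron bloom, the heron die-off, the otter collapse, the seasonal crayfish overgrazing, the trout displacement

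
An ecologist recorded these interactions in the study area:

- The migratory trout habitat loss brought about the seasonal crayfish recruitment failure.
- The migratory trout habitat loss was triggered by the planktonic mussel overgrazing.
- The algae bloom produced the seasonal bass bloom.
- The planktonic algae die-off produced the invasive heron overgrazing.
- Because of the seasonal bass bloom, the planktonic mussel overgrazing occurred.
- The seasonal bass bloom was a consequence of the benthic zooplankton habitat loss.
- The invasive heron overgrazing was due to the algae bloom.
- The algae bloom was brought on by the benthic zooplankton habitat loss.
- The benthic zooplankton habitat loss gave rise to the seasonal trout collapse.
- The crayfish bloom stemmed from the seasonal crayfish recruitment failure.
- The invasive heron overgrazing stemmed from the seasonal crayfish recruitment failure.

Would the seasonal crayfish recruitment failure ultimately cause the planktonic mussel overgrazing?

The seasonal crayfish recruitment failure leads to the crayfish bloom, the invasive heron overgrazing; the planktonic mussel overgrazing is not among them.

No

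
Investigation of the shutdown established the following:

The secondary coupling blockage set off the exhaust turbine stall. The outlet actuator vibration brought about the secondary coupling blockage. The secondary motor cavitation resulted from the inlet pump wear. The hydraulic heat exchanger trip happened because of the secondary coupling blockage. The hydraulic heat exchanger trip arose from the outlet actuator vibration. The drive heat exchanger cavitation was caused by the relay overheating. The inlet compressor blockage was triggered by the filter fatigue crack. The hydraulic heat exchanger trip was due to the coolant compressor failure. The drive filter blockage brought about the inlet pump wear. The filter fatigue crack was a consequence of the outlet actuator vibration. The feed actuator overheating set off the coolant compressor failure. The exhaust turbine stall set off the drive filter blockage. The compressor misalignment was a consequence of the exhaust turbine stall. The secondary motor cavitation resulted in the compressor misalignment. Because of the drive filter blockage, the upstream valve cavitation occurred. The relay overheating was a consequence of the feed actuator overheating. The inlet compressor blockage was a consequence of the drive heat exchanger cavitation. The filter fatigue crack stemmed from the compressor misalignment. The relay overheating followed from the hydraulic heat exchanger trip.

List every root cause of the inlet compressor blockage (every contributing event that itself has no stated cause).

the feed actuator overheating, the outlet actuator vibration

Tracing upstream from the inlet compressor blockage: the inlet compressor blockage ← the filter fatigue crack ← the outlet actuator vibration.
A separate upstream branch: the inlet compressor blockage ← the drive heat exchanger cavitation ← the relay overheating ← the feed actuator overheating.
Each of those chain origins has no stated cause.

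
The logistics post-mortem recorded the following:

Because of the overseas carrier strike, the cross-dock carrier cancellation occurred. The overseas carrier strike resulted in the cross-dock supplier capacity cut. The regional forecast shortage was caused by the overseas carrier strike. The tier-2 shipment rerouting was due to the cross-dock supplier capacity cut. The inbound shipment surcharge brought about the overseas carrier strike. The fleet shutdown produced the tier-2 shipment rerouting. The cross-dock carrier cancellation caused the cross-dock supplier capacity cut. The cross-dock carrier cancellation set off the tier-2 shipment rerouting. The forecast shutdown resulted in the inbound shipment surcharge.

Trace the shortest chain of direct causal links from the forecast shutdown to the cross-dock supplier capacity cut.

the forecast shutdown → the inbound shipment surcharge
the inbound shipment surcharge → the overseas carrier strike
the overseas carrier strike → the cross-dock supplier capacity cut
Length: 3 steps.

the forecast shutdown → the inbound shipment surcharge → the overseas carrier strike → the cross-dock supplier capacity cut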